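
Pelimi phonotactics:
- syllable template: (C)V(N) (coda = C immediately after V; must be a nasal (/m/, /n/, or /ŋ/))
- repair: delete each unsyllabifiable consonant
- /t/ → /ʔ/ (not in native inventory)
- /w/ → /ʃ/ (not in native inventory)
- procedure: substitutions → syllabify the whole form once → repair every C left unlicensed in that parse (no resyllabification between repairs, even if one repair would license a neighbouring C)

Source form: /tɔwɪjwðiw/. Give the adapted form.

ʔɔʃɪði

Substitution: /t/ → /ʔ/, /w/ → /ʃ/, giving /ʔɔʃɪjʃðiʃ/.
Under (C)V(N), the unsyllabifiable consonants are /j/, /ʃ/, /ʃ/ (only a nasal (/m/, /n/, or /ŋ/) is licensed in coda position; onsets are limited to one consonant).
Deletion applies to /j/, /ʃ/, /ʃ/.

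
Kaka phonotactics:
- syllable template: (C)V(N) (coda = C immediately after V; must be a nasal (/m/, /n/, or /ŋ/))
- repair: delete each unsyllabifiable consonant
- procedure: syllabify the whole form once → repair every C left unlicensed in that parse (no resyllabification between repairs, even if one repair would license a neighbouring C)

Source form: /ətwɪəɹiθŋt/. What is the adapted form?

əwɪəɹi

The consonants /t/, /θ/, /ŋ/, /t/ cannot be parsed into a legal (C)V(N) syllable (only a nasal (/m/, /n/, or /ŋ/) is licensed in coda position; onsets are limited to one consonant).
Deletion applies to /t/, /θ/, /ŋ/, /t/.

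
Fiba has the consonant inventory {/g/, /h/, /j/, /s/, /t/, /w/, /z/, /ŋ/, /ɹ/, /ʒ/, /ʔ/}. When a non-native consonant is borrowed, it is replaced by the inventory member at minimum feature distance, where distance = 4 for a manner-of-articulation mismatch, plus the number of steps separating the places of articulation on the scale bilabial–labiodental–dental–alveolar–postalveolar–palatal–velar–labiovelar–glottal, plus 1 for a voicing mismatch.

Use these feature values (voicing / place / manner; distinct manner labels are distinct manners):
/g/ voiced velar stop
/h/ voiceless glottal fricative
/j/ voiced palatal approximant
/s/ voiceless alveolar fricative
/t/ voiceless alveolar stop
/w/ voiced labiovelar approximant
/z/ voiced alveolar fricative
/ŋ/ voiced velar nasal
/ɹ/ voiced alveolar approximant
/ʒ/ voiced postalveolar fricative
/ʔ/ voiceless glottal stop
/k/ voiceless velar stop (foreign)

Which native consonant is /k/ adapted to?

g

/g/ is closest: same manner (stop), place distance 0 (velar→velar), voicing differs (+1); total 1. Next closest is /ʔ/ at distance 2.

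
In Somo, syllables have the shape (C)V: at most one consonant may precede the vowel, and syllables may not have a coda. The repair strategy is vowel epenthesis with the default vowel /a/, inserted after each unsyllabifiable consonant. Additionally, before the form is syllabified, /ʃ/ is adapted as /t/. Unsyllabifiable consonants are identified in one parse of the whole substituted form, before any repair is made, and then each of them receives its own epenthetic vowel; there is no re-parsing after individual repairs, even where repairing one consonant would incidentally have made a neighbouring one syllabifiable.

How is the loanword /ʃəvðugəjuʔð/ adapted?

təvaðugəjuʔaða

Substitution: /ʃ/ → /t/, giving /təvðugəjuʔð/.
Syllabifying with onset maximization leaves /v/, /ʔ/, /ð/ stranded (no codas are permitted; onsets are limited to one consonant).
Each unlicensed consonant becomes the onset of a new syllable: /v/ → /va/, /ʔ/ → /ʔa/, /ð/ → /ða/.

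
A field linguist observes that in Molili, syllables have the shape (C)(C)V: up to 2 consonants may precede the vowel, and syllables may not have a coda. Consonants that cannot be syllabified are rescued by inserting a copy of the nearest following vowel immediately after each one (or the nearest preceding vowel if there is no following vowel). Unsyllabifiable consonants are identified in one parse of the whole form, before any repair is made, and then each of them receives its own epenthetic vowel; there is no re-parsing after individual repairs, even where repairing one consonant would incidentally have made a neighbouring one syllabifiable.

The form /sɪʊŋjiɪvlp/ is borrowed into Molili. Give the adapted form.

sɪʊŋjiɪvɪlɪpɪ

Syllabifying with onset maximization leaves /v/, /l/, /p/ stranded (no codas are permitted; onsets may contain at most 2 consonants).
Epenthesis after each stranded consonant: /v/ → /vɪ/, /l/ → /lɪ/, /p/ → /pɪ/.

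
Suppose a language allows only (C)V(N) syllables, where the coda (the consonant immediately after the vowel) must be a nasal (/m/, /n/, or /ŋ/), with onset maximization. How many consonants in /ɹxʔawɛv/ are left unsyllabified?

3

The consonants /ɹ/, /x/, /v/ cannot be parsed into a legal (C)V(N) syllable (only a nasal (/m/, /n/, or /ŋ/) is licensed in coda position; onsets are limited to one consonant).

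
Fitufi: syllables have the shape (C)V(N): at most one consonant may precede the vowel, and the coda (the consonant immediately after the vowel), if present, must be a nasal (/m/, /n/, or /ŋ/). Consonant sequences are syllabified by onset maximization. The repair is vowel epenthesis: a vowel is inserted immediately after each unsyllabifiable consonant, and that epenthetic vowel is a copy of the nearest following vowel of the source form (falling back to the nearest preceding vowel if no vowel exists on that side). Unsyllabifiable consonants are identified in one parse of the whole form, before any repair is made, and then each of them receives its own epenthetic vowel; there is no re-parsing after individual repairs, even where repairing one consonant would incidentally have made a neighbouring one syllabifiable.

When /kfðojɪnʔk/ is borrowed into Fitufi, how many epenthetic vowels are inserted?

The unsyllabifiable consonants are /k/, /f/, /ʔ/, /k/; each receives one epenthetic vowel.

4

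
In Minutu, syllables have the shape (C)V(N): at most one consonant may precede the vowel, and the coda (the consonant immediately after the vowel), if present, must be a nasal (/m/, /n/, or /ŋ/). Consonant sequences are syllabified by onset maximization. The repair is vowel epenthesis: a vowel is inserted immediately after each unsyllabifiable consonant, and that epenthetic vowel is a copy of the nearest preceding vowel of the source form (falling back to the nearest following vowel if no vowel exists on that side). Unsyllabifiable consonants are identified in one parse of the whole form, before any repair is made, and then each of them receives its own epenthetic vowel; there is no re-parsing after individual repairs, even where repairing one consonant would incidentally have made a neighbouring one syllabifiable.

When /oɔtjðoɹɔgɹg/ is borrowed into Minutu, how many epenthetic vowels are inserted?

The unsyllabifiable consonants are /t/, /j/, /g/, /ɹ/, /g/; each receives one epenthetic vowel.

5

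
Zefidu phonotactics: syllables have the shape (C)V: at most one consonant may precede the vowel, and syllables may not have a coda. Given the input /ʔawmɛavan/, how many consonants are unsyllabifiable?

2

Syllabifying with onset maximization leaves /w/, /n/ stranded (no codas are permitted; onsets are limited to one consonant).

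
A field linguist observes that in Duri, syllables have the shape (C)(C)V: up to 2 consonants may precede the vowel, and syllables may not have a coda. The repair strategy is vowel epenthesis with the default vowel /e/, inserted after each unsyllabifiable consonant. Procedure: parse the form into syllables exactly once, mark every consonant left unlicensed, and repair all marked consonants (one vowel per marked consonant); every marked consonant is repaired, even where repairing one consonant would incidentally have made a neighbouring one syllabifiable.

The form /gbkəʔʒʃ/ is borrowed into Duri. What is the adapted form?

gebkəʔeʒeʃe

The consonants /g/, /ʔ/, /ʒ/, /ʃ/ cannot be parsed into a legal (C)(C)V syllable (no codas are permitted; onsets may contain at most 2 consonants).
Each unlicensed consonant becomes the onset of a new syllable: /g/ → /ge/, /ʔ/ → /ʔe/, /ʒ/ → /ʒe/, /ʃ/ → /ʃe/.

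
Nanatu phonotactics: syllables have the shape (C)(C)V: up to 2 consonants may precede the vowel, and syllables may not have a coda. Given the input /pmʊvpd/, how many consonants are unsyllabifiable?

Under (C)(C)V, the unsyllabifiable consonants are /v/, /p/, /d/ (no codas are permitted; onsets may contain at most 2 consonants).

3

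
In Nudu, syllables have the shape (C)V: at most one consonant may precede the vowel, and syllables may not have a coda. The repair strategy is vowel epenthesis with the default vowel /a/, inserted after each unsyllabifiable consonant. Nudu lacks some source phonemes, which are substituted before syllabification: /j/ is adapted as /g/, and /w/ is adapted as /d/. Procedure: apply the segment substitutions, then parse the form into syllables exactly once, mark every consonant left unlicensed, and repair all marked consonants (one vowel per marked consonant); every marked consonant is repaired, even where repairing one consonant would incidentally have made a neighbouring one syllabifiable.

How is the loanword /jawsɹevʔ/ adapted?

Substitution: /j/ → /g/, /w/ → /d/, giving /gadsɹevʔ/.
Syllabifying with onset maximization leaves /d/, /s/, /v/, /ʔ/ stranded (no codas are permitted; onsets are limited to one consonant).
Epenthesis after each stranded consonant: /d/ → /da/, /s/ → /sa/, /v/ → /va/, /ʔ/ → /ʔa/.

gadasaɹevaʔa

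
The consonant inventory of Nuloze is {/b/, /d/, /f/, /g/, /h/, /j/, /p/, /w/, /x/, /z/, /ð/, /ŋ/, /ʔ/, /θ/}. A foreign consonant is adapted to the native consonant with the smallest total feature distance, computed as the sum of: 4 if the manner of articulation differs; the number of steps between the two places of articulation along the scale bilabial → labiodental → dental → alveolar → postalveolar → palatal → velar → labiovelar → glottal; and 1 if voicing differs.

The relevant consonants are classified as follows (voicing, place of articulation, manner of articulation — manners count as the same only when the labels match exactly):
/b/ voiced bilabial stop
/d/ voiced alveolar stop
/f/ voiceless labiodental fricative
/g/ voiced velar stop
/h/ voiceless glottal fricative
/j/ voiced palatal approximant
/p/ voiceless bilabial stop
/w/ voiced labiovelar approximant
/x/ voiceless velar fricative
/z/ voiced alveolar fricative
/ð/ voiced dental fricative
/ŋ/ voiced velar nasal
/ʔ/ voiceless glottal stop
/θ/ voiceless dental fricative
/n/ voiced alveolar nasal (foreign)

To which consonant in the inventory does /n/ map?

ŋ

/ŋ/ is closest: same manner (nasal), place distance 3 (alveolar→velar), same voicing; total 3. Next closest is /d/ at distance 4.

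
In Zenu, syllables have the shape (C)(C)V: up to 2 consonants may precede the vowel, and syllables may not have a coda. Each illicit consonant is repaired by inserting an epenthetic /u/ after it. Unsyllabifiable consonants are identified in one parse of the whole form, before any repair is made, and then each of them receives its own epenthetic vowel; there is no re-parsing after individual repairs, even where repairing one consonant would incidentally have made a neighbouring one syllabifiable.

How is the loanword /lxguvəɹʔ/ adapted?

luxguvəɹuʔu

The consonants /l/, /ɹ/, /ʔ/ cannot be parsed into a legal (C)(C)V syllable (no codas are permitted; onsets may contain at most 2 consonants).
Inserting the epenthetic vowel yields /l/ → /lu/, /ɹ/ → /ɹu/, /ʔ/ → /ʔu/.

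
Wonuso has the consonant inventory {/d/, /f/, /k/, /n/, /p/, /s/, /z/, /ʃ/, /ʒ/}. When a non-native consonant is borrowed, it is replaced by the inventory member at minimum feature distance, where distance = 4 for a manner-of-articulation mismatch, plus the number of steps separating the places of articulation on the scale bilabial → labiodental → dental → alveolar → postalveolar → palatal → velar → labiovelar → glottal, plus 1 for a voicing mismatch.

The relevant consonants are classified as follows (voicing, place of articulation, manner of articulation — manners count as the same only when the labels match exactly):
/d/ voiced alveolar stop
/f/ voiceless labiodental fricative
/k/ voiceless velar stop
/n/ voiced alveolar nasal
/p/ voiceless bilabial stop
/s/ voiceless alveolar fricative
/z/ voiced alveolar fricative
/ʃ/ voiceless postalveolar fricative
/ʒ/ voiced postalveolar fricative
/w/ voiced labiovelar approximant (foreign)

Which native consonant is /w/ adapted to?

/k/ is closest: manner differs (approximant→stop, +4), place distance 1 (labiovelar→velar), voicing differs (+1); total 6. Next closest is /ʒ/ at distance 7.

k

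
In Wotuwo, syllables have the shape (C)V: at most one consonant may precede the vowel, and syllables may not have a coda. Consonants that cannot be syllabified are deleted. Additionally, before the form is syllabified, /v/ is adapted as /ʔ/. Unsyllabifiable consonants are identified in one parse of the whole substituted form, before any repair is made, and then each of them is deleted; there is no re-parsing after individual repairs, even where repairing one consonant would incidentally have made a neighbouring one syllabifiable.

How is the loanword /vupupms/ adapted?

ʔupu

Substitution: /v/ → /ʔ/, giving /ʔupupms/.
The consonants /p/, /m/, /s/ cannot be parsed into a legal (C)V syllable (no codas are permitted; onsets are limited to one consonant).
Deletion applies to /p/, /m/, /s/.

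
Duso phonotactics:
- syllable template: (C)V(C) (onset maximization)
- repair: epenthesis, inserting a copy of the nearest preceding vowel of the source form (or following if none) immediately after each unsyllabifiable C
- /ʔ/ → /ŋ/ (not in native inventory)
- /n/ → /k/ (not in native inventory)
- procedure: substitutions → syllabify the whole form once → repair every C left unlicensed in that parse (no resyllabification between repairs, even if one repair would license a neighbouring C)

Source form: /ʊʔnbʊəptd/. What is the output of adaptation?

ʊŋkʊbʊəptədə

Substitution: /ʔ/ → /ŋ/, /n/ → /k/, giving /ʊŋkbʊəptd/.
Under (C)V(C), the unsyllabifiable consonants are /k/, /t/, /d/ (at most one coda consonant is licensed; onsets are limited to one consonant).
Inserting the epenthetic vowel yields /k/ → /kʊ/, /t/ → /tə/, /d/ → /də/.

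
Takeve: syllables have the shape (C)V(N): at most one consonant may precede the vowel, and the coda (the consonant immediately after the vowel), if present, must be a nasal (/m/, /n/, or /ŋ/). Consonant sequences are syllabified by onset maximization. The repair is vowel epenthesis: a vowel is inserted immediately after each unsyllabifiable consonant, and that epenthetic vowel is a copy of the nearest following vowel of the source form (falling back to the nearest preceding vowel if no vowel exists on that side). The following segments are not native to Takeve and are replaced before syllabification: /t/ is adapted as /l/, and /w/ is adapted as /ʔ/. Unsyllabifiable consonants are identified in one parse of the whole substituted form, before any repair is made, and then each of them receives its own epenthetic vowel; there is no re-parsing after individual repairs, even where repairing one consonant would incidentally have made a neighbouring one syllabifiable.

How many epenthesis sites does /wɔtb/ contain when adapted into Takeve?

After substitution the input is /ʔɔlb/.
The unsyllabifiable consonants are /l/, /b/; each receives one epenthetic vowel.

2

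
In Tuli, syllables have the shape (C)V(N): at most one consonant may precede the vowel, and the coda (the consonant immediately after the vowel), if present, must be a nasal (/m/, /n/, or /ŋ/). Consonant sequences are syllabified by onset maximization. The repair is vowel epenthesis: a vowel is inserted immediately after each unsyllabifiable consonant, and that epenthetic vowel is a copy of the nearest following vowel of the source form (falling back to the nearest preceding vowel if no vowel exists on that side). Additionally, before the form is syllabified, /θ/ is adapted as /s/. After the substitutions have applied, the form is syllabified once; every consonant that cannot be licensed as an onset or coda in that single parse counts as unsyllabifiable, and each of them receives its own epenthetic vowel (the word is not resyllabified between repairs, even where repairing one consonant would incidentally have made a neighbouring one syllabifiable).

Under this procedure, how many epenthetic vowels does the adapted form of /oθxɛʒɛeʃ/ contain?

2

After substitution the input is /osxɛʒɛeʃ/.
The unsyllabifiable consonants are /s/, /ʃ/; each receives one epenthetic vowel.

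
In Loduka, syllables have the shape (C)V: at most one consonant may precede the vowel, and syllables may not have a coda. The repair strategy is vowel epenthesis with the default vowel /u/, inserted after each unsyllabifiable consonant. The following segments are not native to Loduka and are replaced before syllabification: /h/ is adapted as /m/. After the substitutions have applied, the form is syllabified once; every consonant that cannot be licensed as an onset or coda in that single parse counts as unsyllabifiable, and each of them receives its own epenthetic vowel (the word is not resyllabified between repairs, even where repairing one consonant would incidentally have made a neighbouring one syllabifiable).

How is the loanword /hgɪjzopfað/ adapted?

Substitution: /h/ → /m/, giving /mgɪjzopfað/.
Under (C)V, the unsyllabifiable consonants are /m/, /j/, /p/, /ð/ (no codas are permitted; onsets are limited to one consonant).
Epenthesis after each stranded consonant: /m/ → /mu/, /j/ → /ju/, /p/ → /pu/, /ð/ → /ðu/.

mugɪjuzopufaðu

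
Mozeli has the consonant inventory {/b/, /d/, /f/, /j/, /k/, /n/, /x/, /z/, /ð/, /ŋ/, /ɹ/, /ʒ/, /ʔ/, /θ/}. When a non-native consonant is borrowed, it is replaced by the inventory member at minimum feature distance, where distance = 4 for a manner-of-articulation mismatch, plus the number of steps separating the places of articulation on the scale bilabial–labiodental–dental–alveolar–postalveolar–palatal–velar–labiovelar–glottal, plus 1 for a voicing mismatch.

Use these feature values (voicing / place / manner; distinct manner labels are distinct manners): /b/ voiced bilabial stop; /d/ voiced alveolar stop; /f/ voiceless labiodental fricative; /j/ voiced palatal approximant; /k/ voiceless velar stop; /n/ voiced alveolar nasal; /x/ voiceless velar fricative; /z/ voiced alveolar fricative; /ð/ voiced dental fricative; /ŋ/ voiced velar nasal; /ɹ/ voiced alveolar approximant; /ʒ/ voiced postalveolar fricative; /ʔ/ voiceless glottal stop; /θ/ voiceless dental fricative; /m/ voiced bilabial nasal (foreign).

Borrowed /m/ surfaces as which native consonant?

/n/ is closest: same manner (nasal), place distance 3 (bilabial→alveolar), same voicing; total 3. Next closest is /b/ at distance 4.

n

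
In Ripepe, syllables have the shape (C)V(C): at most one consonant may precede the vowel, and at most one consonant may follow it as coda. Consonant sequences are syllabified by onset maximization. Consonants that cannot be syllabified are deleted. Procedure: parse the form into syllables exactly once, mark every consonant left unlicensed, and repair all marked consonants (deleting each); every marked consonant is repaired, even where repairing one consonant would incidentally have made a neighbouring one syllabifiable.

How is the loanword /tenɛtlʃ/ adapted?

The consonants /l/, /ʃ/ cannot be parsed into a legal (C)V(C) syllable (at most one coda consonant is licensed; onsets are limited to one consonant).
Deletion applies to /l/, /ʃ/.

tenɛt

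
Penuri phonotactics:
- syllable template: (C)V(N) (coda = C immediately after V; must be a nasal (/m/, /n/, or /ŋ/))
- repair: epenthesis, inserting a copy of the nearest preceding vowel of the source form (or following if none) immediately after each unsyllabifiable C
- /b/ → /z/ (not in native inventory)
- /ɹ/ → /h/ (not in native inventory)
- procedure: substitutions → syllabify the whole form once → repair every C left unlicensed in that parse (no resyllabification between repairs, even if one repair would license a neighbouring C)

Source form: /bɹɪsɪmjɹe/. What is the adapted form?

zɪhɪsɪmjɪhe

Substitution: /b/ → /z/, /ɹ/ → /h/, giving /zhɪsɪmjhe/.
Syllabifying with onset maximization leaves /z/, /j/ stranded (only a nasal (/m/, /n/, or /ŋ/) is licensed in coda position; onsets are limited to one consonant).
Each unlicensed consonant becomes the onset of a new syllable: /z/ → /zɪ/, /j/ → /jɪ/.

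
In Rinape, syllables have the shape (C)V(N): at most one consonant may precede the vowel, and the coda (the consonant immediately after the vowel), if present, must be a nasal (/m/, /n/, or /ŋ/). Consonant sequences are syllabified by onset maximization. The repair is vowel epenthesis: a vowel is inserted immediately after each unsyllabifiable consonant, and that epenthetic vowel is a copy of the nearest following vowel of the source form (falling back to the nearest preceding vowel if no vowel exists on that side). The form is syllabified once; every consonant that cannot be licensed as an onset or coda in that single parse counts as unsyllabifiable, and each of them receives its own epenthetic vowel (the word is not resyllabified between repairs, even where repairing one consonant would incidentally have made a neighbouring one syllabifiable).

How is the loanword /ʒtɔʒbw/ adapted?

Under (C)V(N), the unsyllabifiable consonants are /ʒ/, /ʒ/, /b/, /w/ (only a nasal (/m/, /n/, or /ŋ/) is licensed in coda position; onsets are limited to one consonant).
Each unlicensed consonant becomes the onset of a new syllable: /ʒ/ → /ʒɔ/, /ʒ/ → /ʒɔ/, /b/ → /bɔ/, /w/ → /wɔ/.

ʒɔtɔʒɔbɔwɔ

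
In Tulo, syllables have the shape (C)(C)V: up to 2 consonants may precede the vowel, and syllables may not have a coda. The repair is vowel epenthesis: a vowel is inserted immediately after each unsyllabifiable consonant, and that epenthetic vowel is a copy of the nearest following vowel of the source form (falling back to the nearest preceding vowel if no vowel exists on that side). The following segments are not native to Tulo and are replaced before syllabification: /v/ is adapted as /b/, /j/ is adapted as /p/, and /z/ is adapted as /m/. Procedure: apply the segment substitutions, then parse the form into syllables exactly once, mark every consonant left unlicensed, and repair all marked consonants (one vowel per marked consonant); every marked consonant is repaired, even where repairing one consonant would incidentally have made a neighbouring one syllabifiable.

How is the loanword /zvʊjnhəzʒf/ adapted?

Substitution: /z/ → /m/, /v/ → /b/, /j/ → /p/, giving /mbʊpnhəmʒf/.
Syllabifying with onset maximization leaves /p/, /m/, /ʒ/, /f/ stranded (no codas are permitted; onsets may contain at most 2 consonants).
Inserting the epenthetic vowel yields /p/ → /pə/, /m/ → /mə/, /ʒ/ → /ʒə/, /f/ → /fə/.

mbʊpənhəməʒəfə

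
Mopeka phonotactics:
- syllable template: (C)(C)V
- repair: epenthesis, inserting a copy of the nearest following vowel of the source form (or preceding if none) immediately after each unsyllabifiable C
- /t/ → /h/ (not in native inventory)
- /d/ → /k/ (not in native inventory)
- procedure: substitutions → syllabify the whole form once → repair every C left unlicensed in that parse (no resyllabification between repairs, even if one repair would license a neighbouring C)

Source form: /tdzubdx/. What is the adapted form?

hukzubukuxu

Substitution: /t/ → /h/, /d/ → /k/, giving /hkzubkx/.
Under (C)(C)V, the unsyllabifiable consonants are /h/, /b/, /k/, /x/ (no codas are permitted; onsets may contain at most 2 consonants).
Epenthesis after each stranded consonant: /h/ → /hu/, /b/ → /bu/, /k/ → /ku/, /x/ → /xu/.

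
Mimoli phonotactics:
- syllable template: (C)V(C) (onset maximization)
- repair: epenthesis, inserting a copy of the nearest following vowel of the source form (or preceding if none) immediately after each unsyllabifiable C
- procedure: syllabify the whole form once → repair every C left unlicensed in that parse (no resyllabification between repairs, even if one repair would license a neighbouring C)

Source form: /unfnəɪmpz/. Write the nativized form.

Under (C)V(C), the unsyllabifiable consonants are /f/, /p/, /z/ (at most one coda consonant is licensed; onsets are limited to one consonant).
Epenthesis after each stranded consonant: /f/ → /fə/, /p/ → /pɪ/, /z/ → /zɪ/.

unfənəɪmpɪzɪ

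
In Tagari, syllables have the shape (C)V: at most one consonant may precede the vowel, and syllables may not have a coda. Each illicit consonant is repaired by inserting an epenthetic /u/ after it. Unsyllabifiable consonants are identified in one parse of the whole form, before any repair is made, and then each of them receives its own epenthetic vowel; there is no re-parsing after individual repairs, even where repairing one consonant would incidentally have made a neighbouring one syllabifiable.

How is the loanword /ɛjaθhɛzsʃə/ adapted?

Under (C)V, the unsyllabifiable consonants are /θ/, /z/, /s/ (no codas are permitted; onsets are limited to one consonant).
Epenthesis after each stranded consonant: /θ/ → /θu/, /z/ → /zu/, /s/ → /su/.

ɛjaθuhɛzusuʃə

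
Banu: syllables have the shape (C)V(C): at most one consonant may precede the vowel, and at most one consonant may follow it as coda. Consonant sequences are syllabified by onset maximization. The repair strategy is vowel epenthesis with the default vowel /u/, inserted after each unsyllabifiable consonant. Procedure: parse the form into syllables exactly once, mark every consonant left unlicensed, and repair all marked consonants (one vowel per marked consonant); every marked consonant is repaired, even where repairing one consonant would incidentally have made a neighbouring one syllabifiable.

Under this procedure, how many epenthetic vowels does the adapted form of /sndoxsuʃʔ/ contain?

The unsyllabifiable consonants are /s/, /n/, /ʔ/; each receives one epenthetic vowel.

3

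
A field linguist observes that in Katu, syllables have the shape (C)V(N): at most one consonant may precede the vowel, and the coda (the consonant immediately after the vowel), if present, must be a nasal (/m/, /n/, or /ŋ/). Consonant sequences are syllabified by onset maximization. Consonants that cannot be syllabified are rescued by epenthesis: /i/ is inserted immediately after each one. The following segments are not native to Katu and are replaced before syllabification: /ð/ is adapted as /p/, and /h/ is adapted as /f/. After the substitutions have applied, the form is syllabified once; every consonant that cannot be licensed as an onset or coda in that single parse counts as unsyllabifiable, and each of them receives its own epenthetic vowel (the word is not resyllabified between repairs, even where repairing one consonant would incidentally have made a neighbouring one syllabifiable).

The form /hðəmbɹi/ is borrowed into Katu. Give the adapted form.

Substitution: /h/ → /f/, /ð/ → /p/, giving /fpəmbɹi/.
The consonants /f/, /b/ cannot be parsed into a legal (C)V(N) syllable (only a nasal (/m/, /n/, or /ŋ/) is licensed in coda position; onsets are limited to one consonant).
Inserting the epenthetic vowel yields /f/ → /fi/, /b/ → /bi/.

fipəmbiɹi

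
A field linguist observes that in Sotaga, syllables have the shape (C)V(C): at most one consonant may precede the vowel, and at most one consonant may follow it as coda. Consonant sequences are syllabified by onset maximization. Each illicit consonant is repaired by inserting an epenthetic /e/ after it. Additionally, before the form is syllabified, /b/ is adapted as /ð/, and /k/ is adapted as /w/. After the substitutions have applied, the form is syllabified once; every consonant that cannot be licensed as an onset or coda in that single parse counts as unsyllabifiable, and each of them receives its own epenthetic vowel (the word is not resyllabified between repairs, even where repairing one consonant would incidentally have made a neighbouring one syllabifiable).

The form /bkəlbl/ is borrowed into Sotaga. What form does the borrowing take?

Substitution: /b/ → /ð/, /k/ → /w/, giving /ðwəlðl/.
Syllabifying with onset maximization leaves /ð/, /ð/, /l/ stranded (at most one coda consonant is licensed; onsets are limited to one consonant).
Epenthesis after each stranded consonant: /ð/ → /ðe/, /ð/ → /ðe/, /l/ → /le/.

ðewəlðele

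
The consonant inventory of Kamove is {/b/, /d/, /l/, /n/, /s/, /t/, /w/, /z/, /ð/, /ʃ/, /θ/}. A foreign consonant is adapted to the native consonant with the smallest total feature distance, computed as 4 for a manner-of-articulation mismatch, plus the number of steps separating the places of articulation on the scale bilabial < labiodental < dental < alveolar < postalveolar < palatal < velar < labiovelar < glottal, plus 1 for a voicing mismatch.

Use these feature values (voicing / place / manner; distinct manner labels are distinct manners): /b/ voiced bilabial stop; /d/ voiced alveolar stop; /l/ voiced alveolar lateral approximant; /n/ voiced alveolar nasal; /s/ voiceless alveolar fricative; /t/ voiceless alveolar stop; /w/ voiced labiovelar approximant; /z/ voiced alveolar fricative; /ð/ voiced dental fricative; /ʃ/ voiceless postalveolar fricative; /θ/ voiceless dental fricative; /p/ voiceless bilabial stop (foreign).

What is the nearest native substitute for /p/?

b

/b/ is closest: same manner (stop), place distance 0 (bilabial→bilabial), voicing differs (+1); total 1. Next closest is /t/ at distance 3.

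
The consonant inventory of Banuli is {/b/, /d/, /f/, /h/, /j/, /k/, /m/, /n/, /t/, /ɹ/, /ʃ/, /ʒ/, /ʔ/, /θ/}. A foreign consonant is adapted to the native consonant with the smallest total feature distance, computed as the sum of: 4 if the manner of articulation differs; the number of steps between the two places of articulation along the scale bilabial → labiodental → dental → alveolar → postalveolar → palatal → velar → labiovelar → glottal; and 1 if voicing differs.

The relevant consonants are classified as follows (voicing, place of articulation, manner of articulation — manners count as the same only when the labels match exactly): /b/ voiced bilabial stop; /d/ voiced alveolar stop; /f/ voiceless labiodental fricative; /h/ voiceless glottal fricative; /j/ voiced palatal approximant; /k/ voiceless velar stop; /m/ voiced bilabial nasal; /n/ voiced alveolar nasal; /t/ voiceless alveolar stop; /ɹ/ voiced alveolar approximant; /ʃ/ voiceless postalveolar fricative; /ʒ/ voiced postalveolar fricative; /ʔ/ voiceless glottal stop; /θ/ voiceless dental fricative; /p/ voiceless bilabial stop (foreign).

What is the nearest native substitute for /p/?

/b/ is closest: same manner (stop), place distance 0 (bilabial→bilabial), voicing differs (+1); total 1. Next closest is /t/ at distance 3.

b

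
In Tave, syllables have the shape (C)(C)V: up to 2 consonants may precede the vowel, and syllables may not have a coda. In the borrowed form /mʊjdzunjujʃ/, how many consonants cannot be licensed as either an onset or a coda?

3

The consonants /j/, /j/, /ʃ/ cannot be parsed into a legal (C)(C)V syllable (no codas are permitted; onsets may contain at most 2 consonants).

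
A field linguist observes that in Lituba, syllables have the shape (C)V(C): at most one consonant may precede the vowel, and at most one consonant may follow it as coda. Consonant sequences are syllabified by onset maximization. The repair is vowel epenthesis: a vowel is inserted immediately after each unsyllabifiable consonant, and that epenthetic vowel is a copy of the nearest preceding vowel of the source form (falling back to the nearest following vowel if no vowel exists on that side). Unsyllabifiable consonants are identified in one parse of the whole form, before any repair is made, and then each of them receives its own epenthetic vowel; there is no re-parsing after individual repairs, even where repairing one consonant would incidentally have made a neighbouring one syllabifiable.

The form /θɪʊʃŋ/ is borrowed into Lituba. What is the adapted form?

θɪʊʃŋʊ

The consonants /ŋ/ cannot be parsed into a legal (C)V(C) syllable (at most one coda consonant is licensed; onsets are limited to one consonant).
Epenthesis after each stranded consonant: /ŋ/ → /ŋʊ/.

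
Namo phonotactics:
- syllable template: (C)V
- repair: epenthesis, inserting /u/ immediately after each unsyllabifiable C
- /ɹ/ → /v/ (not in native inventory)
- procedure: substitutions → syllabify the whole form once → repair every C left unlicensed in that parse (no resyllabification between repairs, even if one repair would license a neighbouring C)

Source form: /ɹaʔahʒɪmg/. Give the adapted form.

vaʔahuʒɪmugu

Substitution: /ɹ/ → /v/, giving /vaʔahʒɪmg/.
Under (C)V, the unsyllabifiable consonants are /h/, /m/, /g/ (no codas are permitted; onsets are limited to one consonant).
Epenthesis after each stranded consonant: /h/ → /hu/, /m/ → /mu/, /g/ → /gu/.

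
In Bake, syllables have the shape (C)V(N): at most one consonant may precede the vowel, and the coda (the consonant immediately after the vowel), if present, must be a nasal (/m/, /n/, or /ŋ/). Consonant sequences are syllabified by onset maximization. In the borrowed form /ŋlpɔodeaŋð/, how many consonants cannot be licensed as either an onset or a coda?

3

The consonants /ŋ/, /l/, /ð/ cannot be parsed into a legal (C)V(N) syllable (only a nasal (/m/, /n/, or /ŋ/) is licensed in coda position; onsets are limited to one consonant).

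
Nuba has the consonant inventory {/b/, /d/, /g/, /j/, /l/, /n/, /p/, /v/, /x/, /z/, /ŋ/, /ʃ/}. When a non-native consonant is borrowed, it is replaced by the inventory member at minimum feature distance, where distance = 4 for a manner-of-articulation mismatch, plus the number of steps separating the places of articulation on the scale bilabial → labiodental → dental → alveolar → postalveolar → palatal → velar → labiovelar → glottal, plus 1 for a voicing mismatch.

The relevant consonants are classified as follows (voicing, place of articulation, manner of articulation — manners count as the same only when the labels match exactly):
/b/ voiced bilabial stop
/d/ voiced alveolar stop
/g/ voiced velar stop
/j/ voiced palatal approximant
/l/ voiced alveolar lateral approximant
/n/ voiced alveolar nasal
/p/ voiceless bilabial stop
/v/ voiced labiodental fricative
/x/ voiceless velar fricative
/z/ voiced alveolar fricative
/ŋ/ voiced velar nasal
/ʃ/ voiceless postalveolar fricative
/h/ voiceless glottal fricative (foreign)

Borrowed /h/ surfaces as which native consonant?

x

/x/ is closest: same manner (fricative), place distance 2 (glottal→velar), same voicing; total 2. Next closest is /ʃ/ at distance 4.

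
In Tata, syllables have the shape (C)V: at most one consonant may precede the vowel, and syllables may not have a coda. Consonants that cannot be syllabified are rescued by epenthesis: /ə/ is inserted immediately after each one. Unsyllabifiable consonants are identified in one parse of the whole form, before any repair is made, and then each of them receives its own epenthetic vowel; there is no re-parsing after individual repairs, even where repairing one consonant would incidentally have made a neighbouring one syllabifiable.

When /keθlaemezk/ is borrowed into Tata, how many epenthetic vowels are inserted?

The unsyllabifiable consonants are /θ/, /z/, /k/; each receives one epenthetic vowel.

3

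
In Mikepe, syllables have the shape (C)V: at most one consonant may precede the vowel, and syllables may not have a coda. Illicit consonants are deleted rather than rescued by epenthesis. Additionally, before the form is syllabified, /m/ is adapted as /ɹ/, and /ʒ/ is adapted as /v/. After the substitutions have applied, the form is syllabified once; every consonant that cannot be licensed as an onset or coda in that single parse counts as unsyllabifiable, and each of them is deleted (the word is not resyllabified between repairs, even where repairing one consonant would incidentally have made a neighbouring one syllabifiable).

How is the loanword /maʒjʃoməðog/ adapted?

ɹaʃoɹəðo

Substitution: /m/ → /ɹ/, /ʒ/ → /v/, giving /ɹavjʃoɹəðog/.
Syllabifying with onset maximization leaves /v/, /j/, /g/ stranded (no codas are permitted; onsets are limited to one consonant).
Each unlicensed consonant is deleted: /v/, /j/, /g/.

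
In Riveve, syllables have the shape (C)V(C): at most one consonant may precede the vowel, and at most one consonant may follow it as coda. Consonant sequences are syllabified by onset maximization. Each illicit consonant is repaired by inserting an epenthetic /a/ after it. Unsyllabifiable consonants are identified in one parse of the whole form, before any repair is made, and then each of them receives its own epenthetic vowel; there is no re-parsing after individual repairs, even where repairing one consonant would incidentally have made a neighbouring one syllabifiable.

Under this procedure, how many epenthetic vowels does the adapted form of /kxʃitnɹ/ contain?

The unsyllabifiable consonants are /k/, /x/, /n/, /ɹ/; each receives one epenthetic vowel.

4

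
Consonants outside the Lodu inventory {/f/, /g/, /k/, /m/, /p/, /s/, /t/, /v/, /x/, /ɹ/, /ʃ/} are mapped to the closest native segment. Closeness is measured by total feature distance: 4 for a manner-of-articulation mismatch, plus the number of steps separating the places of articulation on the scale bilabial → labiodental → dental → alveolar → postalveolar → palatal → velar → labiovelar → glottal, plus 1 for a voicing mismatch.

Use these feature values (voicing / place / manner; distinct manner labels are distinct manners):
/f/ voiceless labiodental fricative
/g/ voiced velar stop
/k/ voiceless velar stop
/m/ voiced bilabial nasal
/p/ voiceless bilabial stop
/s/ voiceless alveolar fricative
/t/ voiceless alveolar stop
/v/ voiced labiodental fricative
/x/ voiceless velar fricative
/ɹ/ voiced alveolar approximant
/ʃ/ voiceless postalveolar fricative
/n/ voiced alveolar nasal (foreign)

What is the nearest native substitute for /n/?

m

/m/ is closest: same manner (nasal), place distance 3 (alveolar→bilabial), same voicing; total 3. Next closest is /ɹ/ at distance 4.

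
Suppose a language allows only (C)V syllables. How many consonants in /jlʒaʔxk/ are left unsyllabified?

5

Syllabifying with onset maximization leaves /j/, /l/, /ʔ/, /x/, /k/ stranded (no codas are permitted; onsets are limited to one consonant).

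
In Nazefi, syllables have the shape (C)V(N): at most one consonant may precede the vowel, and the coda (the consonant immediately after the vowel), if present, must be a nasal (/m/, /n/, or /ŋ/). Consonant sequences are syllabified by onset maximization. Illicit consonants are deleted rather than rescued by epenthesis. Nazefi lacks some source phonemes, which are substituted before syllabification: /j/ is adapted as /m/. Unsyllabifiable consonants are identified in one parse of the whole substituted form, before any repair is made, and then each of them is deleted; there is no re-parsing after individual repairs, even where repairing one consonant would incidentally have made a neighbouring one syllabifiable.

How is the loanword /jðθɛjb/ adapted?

θɛm

Substitution: /j/ → /m/, giving /mðθɛmb/.
Syllabifying with onset maximization leaves /m/, /ð/, /b/ stranded (only a nasal (/m/, /n/, or /ŋ/) is licensed in coda position; onsets are limited to one consonant).
Deleting the stranded consonants removes /m/, /ð/, /b/.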